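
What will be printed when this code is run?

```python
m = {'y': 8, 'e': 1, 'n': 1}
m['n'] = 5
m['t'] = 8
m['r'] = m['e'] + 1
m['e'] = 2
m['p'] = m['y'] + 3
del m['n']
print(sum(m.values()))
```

31

m['n'] = 5 → {'y': 8, 'e': 1, 'n': 5}
m['t'] = 8 → {'y': 8, 'e': 1, 'n': 5, 't': 8}
m['r'] = m['e']+1 = 2 → {'y': 8, 'e': 1, 'n': 5, 't': 8, 'r': 2}
m['e'] = 2 → {'y': 8, 'e': 2, 'n': 5, 't': 8, 'r': 2}
m['p'] = m['y']+3 = 11 → {'y': 8, 'e': 2, 'n': 5, 't': 8, 'r': 2, 'p': 11}
del 'n' → {'y': 8, 'e': 2, 't': 8, 'r': 2, 'p': 11}
sum of values = 31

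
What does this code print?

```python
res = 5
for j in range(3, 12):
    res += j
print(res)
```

j=3: res = 5+3 = 8
j=4: res = 8+4 = 12
j=5: res = 12+5 = 17
j=6: res = 17+6 = 23
j=7: res = 23+7 = 30
j=8: res = 30+8 = 38
j=9: res = 38+9 = 47
j=10: res = 47+10 = 57
j=11: res = 57+11 = 68

68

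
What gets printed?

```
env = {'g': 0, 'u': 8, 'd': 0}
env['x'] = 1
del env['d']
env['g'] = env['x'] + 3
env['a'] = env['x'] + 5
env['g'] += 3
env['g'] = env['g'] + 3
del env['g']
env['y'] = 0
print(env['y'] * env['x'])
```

0

env['x'] = 1 → {'g': 0, 'u': 8, 'd': 0, 'x': 1}
del 'd' → {'g': 0, 'u': 8, 'x': 1}
env['g'] = env['x']+3 = 4 → {'g': 4, 'u': 8, 'x': 1}
env['a'] = env['x']+5 = 6 → {'g': 4, 'u': 8, 'x': 1, 'a': 6}
env['g'] = 4+3 = 7 → {'g': 7, 'u': 8, 'x': 1, 'a': 6}
env['g'] = env['g']+3 = 10 → {'g': 10, 'u': 8, 'x': 1, 'a': 6}
del 'g' → {'u': 8, 'x': 1, 'a': 6}
env['y'] = 0 → {'u': 8, 'x': 1, 'a': 6, 'y': 0}
env['y']*env['x'] = 0*1 = 0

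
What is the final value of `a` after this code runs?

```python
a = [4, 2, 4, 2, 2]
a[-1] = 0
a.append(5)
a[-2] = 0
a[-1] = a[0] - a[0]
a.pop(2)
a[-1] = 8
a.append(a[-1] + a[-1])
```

[4, 2, 2, 0, 8, 16]

a[-1] = 0 → [4, 2, 4, 2, 0]
append 5 → [4, 2, 4, 2, 0, 5]
a[-2] = 0 → [4, 2, 4, 2, 0, 5]
a[-1] = a[0]-a[0] = 4-4 = 0 → [4, 2, 4, 2, 0, 0]
pop(2) removes 4 → [4, 2, 2, 0, 0]
a[-1] = 8 → [4, 2, 2, 0, 8]
append a[-1]+a[-1] = 8+8 = 16 → [4, 2, 2, 0, 8, 16]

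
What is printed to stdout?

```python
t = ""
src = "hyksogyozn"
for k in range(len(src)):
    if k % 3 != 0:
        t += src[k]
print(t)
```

ykogoz

k=0: skip
k=1: add 'y' → 'y'
k=2: add 'k' → 'yk'
k=3: skip
k=4: add 'o' → 'yko'
k=5: add 'g' → 'ykog'
k=6: skip
k=7: add 'o' → 'ykogo'
k=8: add 'z' → 'ykogoz'
k=9: skip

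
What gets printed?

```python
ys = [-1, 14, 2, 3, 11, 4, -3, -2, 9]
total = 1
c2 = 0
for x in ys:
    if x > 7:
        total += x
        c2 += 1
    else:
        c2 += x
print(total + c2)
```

41

x=-1: not >7; c2=-1
x=14: >7, total = 1+14 = 15; c2=0
x=2: not >7; c2=2
x=3: not >7; c2=5
x=11: >7, total = 15+11 = 26; c2=6
x=4: not >7; c2=10
x=-3: not >7; c2=7
x=-2: not >7; c2=5
x=9: >7, total = 26+9 = 35; c2=6
total+c2 = 35+6 = 41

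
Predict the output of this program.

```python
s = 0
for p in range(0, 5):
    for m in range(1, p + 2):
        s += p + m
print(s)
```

p=0,m=1: s = 0+1 = 1
p=1,m=1: s = 1+2 = 3
p=1,m=2: s = 3+3 = 6
p=2,m=1: s = 6+3 = 9
p=2,m=2: s = 9+4 = 13
p=2,m=3: s = 13+5 = 18
p=3,m=1: s = 18+4 = 22
p=3,m=2: s = 22+5 = 27
p=3,m=3: s = 27+6 = 33
p=3,m=4: s = 33+7 = 40
p=4,m=1: s = 40+5 = 45
p=4,m=2: s = 45+6 = 51
p=4,m=3: s = 51+7 = 58
p=4,m=4: s = 58+8 = 66
p=4,m=5: s = 66+9 = 75

75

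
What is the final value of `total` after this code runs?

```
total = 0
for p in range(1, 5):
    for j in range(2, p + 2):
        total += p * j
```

p=1,j=2: total = 0+2 = 2
p=2,j=2: total = 2+4 = 6
p=2,j=3: total = 6+6 = 12
p=3,j=2: total = 12+6 = 18
p=3,j=3: total = 18+9 = 27
p=3,j=4: total = 27+12 = 39
p=4,j=2: total = 39+8 = 47
p=4,j=3: total = 47+12 = 59
p=4,j=4: total = 59+16 = 75
p=4,j=5: total = 75+20 = 95

95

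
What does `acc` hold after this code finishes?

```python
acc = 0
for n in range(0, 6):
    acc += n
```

n=0: acc = 0+0 = 0
n=1: acc = 0+1 = 1
n=2: acc = 1+2 = 3
n=3: acc = 3+3 = 6
n=4: acc = 6+4 = 10
n=5: acc = 10+5 = 15

15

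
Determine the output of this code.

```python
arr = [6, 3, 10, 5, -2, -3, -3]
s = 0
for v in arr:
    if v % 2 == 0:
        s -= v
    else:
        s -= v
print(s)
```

v=6: even, s = 0-6 = -6
v=3: not even, s = (-6)-3 = -9
v=10: even, s = (-9)-10 = -19
v=5: not even, s = (-19)-5 = -24
v=-2: even, s = (-24)-(-2) = -22
v=-3: not even, s = (-22)-(-3) = -19
v=-3: not even, s = (-19)-(-3) = -16

-16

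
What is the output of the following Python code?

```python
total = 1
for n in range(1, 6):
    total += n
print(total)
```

16

n=1: total = 1+1 = 2
n=2: total = 2+2 = 4
n=3: total = 4+3 = 7
n=4: total = 7+4 = 11
n=5: total = 11+5 = 16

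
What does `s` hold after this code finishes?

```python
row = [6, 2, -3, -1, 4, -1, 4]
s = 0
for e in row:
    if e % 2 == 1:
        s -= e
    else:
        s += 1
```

e=6: not odd, s = 0+1 = 1
e=2: not odd, s = 1+1 = 2
e=-3: odd, s = 2-(-3) = 5
e=-1: odd, s = 5-(-1) = 6
e=4: not odd, s = 6+1 = 7
e=-1: odd, s = 7-(-1) = 8
e=4: not odd, s = 8+1 = 9

9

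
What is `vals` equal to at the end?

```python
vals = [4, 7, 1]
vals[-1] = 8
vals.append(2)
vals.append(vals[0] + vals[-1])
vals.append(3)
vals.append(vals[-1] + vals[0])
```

vals[-1] = 8 → [4, 7, 8]
append 2 → [4, 7, 8, 2]
append vals[0]+vals[-1] = 4+2 = 6 → [4, 7, 8, 2, 6]
append 3 → [4, 7, 8, 2, 6, 3]
append vals[-1]+vals[0] = 3+4 = 7 → [4, 7, 8, 2, 6, 3, 7]

[4, 7, 8, 2, 6, 3, 7]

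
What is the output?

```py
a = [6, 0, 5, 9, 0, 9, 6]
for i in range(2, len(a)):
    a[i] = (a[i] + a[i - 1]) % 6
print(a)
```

[6, 0, 5, 2, 2, 5, 5]

i=2: a[2] = (5+0)%6 = 5 → [6, 0, 5, 9, 0, 9, 6]
i=3: a[3] = (9+5)%6 = 2 → [6, 0, 5, 2, 0, 9, 6]
i=4: a[4] = (0+2)%6 = 2 → [6, 0, 5, 2, 2, 9, 6]
i=5: a[5] = (9+2)%6 = 5 → [6, 0, 5, 2, 2, 5, 6]
i=6: a[6] = (6+5)%6 = 5 → [6, 0, 5, 2, 2, 5, 5]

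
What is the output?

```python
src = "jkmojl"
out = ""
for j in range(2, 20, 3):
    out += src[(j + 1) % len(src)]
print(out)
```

j=2: add src[3]='o' → 'o'
j=5: add src[0]='j' → 'oj'
j=8: add src[3]='o' → 'ojo'
j=11: add src[0]='j' → 'ojoj'
j=14: add src[3]='o' → 'ojojo'
j=17: add src[0]='j' → 'ojojoj'

ojojoj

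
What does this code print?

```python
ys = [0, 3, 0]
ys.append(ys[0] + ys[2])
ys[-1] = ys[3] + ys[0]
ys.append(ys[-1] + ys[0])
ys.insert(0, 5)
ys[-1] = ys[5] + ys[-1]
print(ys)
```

[5, 0, 3, 0, 0, 0]

append ys[0]+ys[2] = 0+0 = 0 → [0, 3, 0, 0]
ys[-1] = ys[3]+ys[0] = 0+0 = 0 → [0, 3, 0, 0]
append ys[-1]+ys[0] = 0+0 = 0 → [0, 3, 0, 0, 0]
insert 5 at 0 → [5, 0, 3, 0, 0, 0]
ys[-1] = ys[5]+ys[-1] = 0+0 = 0 → [5, 0, 3, 0, 0, 0]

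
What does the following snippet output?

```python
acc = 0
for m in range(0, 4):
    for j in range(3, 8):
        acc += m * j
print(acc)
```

m=0,j=3: acc = 0+0 = 0
m=0,j=4: acc = 0+0 = 0
m=0,j=5: acc = 0+0 = 0
m=0,j=6: acc = 0+0 = 0
m=0,j=7: acc = 0+0 = 0
m=1,j=3: acc = 0+3 = 3
m=1,j=4: acc = 3+4 = 7
m=1,j=5: acc = 7+5 = 12
m=1,j=6: acc = 12+6 = 18
m=1,j=7: acc = 18+7 = 25
m=2,j=3: acc = 25+6 = 31
m=2,j=4: acc = 31+8 = 39
m=2,j=5: acc = 39+10 = 49
m=2,j=6: acc = 49+12 = 61
m=2,j=7: acc = 61+14 = 75
m=3,j=3: acc = 75+9 = 84
m=3,j=4: acc = 84+12 = 96
m=3,j=5: acc = 96+15 = 111
m=3,j=6: acc = 111+18 = 129
m=3,j=7: acc = 129+21 = 150

150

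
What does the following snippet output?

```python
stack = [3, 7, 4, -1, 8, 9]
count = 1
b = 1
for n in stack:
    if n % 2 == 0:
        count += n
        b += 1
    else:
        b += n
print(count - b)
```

-8

n=3: not even; b=4
n=7: not even; b=11
n=4: even, count = 1+4 = 5; b=12
n=-1: not even; b=11
n=8: even, count = 5+8 = 13; b=12
n=9: not even; b=21
count-b = 13-21 = -8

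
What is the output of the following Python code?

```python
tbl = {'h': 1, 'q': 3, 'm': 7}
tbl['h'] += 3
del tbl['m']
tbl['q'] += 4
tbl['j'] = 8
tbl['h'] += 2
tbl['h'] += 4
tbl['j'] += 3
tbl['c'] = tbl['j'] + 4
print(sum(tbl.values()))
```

43

tbl['h'] = 1+3 = 4 → {'h': 4, 'q': 3, 'm': 7}
del 'm' → {'h': 4, 'q': 3}
tbl['q'] = 3+4 = 7 → {'h': 4, 'q': 7}
tbl['j'] = 8 → {'h': 4, 'q': 7, 'j': 8}
tbl['h'] = 4+2 = 6 → {'h': 6, 'q': 7, 'j': 8}
tbl['h'] = 6+4 = 10 → {'h': 10, 'q': 7, 'j': 8}
tbl['j'] = 8+3 = 11 → {'h': 10, 'q': 7, 'j': 11}
tbl['c'] = tbl['j']+4 = 15 → {'h': 10, 'q': 7, 'j': 11, 'c': 15}
sum of values = 43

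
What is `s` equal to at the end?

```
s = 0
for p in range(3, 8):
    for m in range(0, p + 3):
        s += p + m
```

355

p=3,m=0: s = 0+3 = 3
p=3,m=1: s = 3+4 = 7
p=3,m=2: s = 7+5 = 12
p=3,m=3: s = 12+6 = 18
p=3,m=4: s = 18+7 = 25
p=3,m=5: s = 25+8 = 33
p=4,m=0: s = 33+4 = 37
p=4,m=1: s = 37+5 = 42
p=4,m=2: s = 42+6 = 48
p=4,m=3: s = 48+7 = 55
p=4,m=4: s = 55+8 = 63
p=4,m=5: s = 63+9 = 72
p=4,m=6: s = 72+10 = 82
p=5,m=0: s = 82+5 = 87
p=5,m=1: s = 87+6 = 93
p=5,m=2: s = 93+7 = 100
p=5,m=3: s = 100+8 = 108
p=5,m=4: s = 108+9 = 117
p=5,m=5: s = 117+10 = 127
p=5,m=6: s = 127+11 = 138
p=5,m=7: s = 138+12 = 150
p=6,m=0: s = 150+6 = 156
p=6,m=1: s = 156+7 = 163
p=6,m=2: s = 163+8 = 171
p=6,m=3: s = 171+9 = 180
p=6,m=4: s = 180+10 = 190
p=6,m=5: s = 190+11 = 201
p=6,m=6: s = 201+12 = 213
p=6,m=7: s = 213+13 = 226
p=6,m=8: s = 226+14 = 240
p=7,m=0: s = 240+7 = 247
p=7,m=1: s = 247+8 = 255
p=7,m=2: s = 255+9 = 264
p=7,m=3: s = 264+10 = 274
p=7,m=4: s = 274+11 = 285
p=7,m=5: s = 285+12 = 297
p=7,m=6: s = 297+13 = 310
p=7,m=7: s = 310+14 = 324
p=7,m=8: s = 324+15 = 339
p=7,m=9: s = 339+16 = 355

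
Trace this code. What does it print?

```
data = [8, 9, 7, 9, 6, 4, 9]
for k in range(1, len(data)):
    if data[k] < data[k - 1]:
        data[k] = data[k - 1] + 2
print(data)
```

k=1: 9>=8, unchanged → [8, 9, 7, 9, 6, 4, 9]
k=2: 7<9, data[2] = 9+2 = 11 → [8, 9, 11, 9, 6, 4, 9]
k=3: 9<11, data[3] = 11+2 = 13 → [8, 9, 11, 13, 6, 4, 9]
k=4: 6<13, data[4] = 13+2 = 15 → [8, 9, 11, 13, 15, 4, 9]
k=5: 4<15, data[5] = 15+2 = 17 → [8, 9, 11, 13, 15, 17, 9]
k=6: 9<17, data[6] = 17+2 = 19 → [8, 9, 11, 13, 15, 17, 19]

[8, 9, 11, 13, 15, 17, 19]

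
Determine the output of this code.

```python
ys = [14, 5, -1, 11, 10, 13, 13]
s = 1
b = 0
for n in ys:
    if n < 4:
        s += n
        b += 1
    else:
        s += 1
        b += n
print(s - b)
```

-61

n=14: not <4, s = 1+1 = 2; b=14
n=5: not <4, s = 2+1 = 3; b=19
n=-1: <4, s = 3+(-1) = 2; b=20
n=11: not <4, s = 2+1 = 3; b=31
n=10: not <4, s = 3+1 = 4; b=41
n=13: not <4, s = 4+1 = 5; b=54
n=13: not <4, s = 5+1 = 6; b=67
s-b = 6-67 = -61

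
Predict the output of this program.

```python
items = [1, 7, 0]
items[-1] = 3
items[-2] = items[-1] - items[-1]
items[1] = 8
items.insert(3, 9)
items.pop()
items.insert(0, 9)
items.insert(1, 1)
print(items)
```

[9, 1, 1, 8, 3]

items[-1] = 3 → [1, 7, 3]
items[-2] = items[-1]-items[-1] = 3-3 = 0 → [1, 0, 3]
items[1] = 8 → [1, 8, 3]
insert 9 at 3 → [1, 8, 3, 9]
pop() removes 9 → [1, 8, 3]
insert 9 at 0 → [9, 1, 8, 3]
insert 1 at 1 → [9, 1, 1, 8, 3]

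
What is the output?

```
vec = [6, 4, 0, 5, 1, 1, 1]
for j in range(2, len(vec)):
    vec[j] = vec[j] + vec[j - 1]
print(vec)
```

[6, 4, 4, 9, 10, 11, 12]

j=2: vec[2] = 0+4 = 4 → [6, 4, 4, 5, 1, 1, 1]
j=3: vec[3] = 5+4 = 9 → [6, 4, 4, 9, 1, 1, 1]
j=4: vec[4] = 1+9 = 10 → [6, 4, 4, 9, 10, 1, 1]
j=5: vec[5] = 1+10 = 11 → [6, 4, 4, 9, 10, 11, 1]
j=6: vec[6] = 1+11 = 12 → [6, 4, 4, 9, 10, 11, 12]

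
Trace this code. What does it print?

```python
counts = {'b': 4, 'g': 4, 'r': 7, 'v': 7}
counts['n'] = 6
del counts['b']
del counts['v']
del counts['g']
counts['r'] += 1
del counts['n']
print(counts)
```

counts['n'] = 6 → {'b': 4, 'g': 4, 'r': 7, 'v': 7, 'n': 6}
del 'b' → {'g': 4, 'r': 7, 'v': 7, 'n': 6}
del 'v' → {'g': 4, 'r': 7, 'n': 6}
del 'g' → {'r': 7, 'n': 6}
counts['r'] = 7+1 = 8 → {'r': 8, 'n': 6}
del 'n' → {'r': 8}

{'r': 8}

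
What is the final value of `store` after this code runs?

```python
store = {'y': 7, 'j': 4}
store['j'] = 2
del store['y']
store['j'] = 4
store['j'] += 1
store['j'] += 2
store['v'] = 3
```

store['j'] = 2 → {'y': 7, 'j': 2}
del 'y' → {'j': 2}
store['j'] = 4 → {'j': 4}
store['j'] = 4+1 = 5 → {'j': 5}
store['j'] = 5+2 = 7 → {'j': 7}
store['v'] = 3 → {'j': 7, 'v': 3}

{'j': 7, 'v': 3}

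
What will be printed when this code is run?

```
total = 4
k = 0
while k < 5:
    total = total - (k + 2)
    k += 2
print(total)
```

-8

k=0: total = 4-2 = 2
k=2: total = 2-4 = -2
k=4: total = (-2)-6 = -8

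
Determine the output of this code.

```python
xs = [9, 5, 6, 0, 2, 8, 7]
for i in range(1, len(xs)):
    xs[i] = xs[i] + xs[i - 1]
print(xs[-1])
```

37

i=1: xs[1] = 5+9 = 14 → [9, 14, 6, 0, 2, 8, 7]
i=2: xs[2] = 6+14 = 20 → [9, 14, 20, 0, 2, 8, 7]
i=3: xs[3] = 0+20 = 20 → [9, 14, 20, 20, 2, 8, 7]
i=4: xs[4] = 2+20 = 22 → [9, 14, 20, 20, 22, 8, 7]
i=5: xs[5] = 8+22 = 30 → [9, 14, 20, 20, 22, 30, 7]
i=6: xs[6] = 7+30 = 37 → [9, 14, 20, 20, 22, 30, 37]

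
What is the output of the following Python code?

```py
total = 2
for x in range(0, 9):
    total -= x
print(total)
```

x=0: total = 2-0 = 2
x=1: total = 2-1 = 1
x=2: total = 1-2 = -1
x=3: total = (-1)-3 = -4
x=4: total = (-4)-4 = -8
x=5: total = (-8)-5 = -13
x=6: total = (-13)-6 = -19
x=7: total = (-19)-7 = -26
x=8: total = (-26)-8 = -34

-34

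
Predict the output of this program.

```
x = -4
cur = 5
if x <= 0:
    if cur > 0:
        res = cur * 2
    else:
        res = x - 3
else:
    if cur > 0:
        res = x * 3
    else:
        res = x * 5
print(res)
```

10

x=-4, cur=5
x <= 0 is True; cur > 0 is True
→ res = cur * 2 = 10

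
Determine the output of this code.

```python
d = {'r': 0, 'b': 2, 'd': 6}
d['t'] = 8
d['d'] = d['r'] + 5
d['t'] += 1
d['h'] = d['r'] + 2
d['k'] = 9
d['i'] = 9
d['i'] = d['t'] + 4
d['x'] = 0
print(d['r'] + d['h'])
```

d['t'] = 8 → {'r': 0, 'b': 2, 'd': 6, 't': 8}
d['d'] = d['r']+5 = 5 → {'r': 0, 'b': 2, 'd': 5, 't': 8}
d['t'] = 8+1 = 9 → {'r': 0, 'b': 2, 'd': 5, 't': 9}
d['h'] = d['r']+2 = 2 → {'r': 0, 'b': 2, 'd': 5, 't': 9, 'h': 2}
d['k'] = 9 → {'r': 0, 'b': 2, 'd': 5, 't': 9, 'h': 2, 'k': 9}
d['i'] = 9 → {'r': 0, 'b': 2, 'd': 5, 't': 9, 'h': 2, 'k': 9, 'i': 9}
d['i'] = d['t']+4 = 13 → {'r': 0, 'b': 2, 'd': 5, 't': 9, 'h': 2, 'k': 9, 'i': 13}
d['x'] = 0 → {'r': 0, 'b': 2, 'd': 5, 't': 9, 'h': 2, 'k': 9, 'i': 13, 'x': 0}
d['r']+d['h'] = 0+2 = 2

2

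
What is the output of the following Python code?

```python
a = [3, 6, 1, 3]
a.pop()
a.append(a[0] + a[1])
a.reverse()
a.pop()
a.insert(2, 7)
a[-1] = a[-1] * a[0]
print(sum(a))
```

71

pop() removes 3 → [3, 6, 1]
append a[0]+a[1] = 3+6 = 9 → [3, 6, 1, 9]
reverse → [9, 1, 6, 3]
pop() removes 3 → [9, 1, 6]
insert 7 at 2 → [9, 1, 7, 6]
a[-1] = a[-1]*a[0] = 6*9 = 54 → [9, 1, 7, 54]
sum = 71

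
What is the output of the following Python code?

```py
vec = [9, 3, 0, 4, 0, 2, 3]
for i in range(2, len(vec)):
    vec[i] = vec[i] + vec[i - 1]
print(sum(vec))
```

50

i=2: vec[2] = 0+3 = 3 → [9, 3, 3, 4, 0, 2, 3]
i=3: vec[3] = 4+3 = 7 → [9, 3, 3, 7, 0, 2, 3]
i=4: vec[4] = 0+7 = 7 → [9, 3, 3, 7, 7, 2, 3]
i=5: vec[5] = 2+7 = 9 → [9, 3, 3, 7, 7, 9, 3]
i=6: vec[6] = 3+9 = 12 → [9, 3, 3, 7, 7, 9, 12]
sum = 50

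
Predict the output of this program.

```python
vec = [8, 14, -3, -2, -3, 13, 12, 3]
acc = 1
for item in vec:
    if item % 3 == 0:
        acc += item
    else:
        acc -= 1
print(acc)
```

6

item=8: not %3==0, acc = 1-1 = 0
item=14: not %3==0, acc = 0-1 = -1
item=-3: %3==0, acc = (-1)+(-3) = -4
item=-2: not %3==0, acc = (-4)-1 = -5
item=-3: %3==0, acc = (-5)+(-3) = -8
item=13: not %3==0, acc = (-8)-1 = -9
item=12: %3==0, acc = (-9)+12 = 3
item=3: %3==0, acc = 3+3 = 6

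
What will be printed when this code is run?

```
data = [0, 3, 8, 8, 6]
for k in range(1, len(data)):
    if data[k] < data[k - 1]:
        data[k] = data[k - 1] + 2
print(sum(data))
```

29

k=1: 3>=0, unchanged → [0, 3, 8, 8, 6]
k=2: 8>=3, unchanged → [0, 3, 8, 8, 6]
k=3: 8>=8, unchanged → [0, 3, 8, 8, 6]
k=4: 6<8, data[4] = 8+2 = 10 → [0, 3, 8, 8, 10]
sum = 29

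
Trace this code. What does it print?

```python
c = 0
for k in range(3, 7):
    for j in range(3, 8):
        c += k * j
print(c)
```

k=3,j=3: c = 0+9 = 9
k=3,j=4: c = 9+12 = 21
k=3,j=5: c = 21+15 = 36
k=3,j=6: c = 36+18 = 54
k=3,j=7: c = 54+21 = 75
k=4,j=3: c = 75+12 = 87
k=4,j=4: c = 87+16 = 103
k=4,j=5: c = 103+20 = 123
k=4,j=6: c = 123+24 = 147
k=4,j=7: c = 147+28 = 175
k=5,j=3: c = 175+15 = 190
k=5,j=4: c = 190+20 = 210
k=5,j=5: c = 210+25 = 235
k=5,j=6: c = 235+30 = 265
k=5,j=7: c = 265+35 = 300
k=6,j=3: c = 300+18 = 318
k=6,j=4: c = 318+24 = 342
k=6,j=5: c = 342+30 = 372
k=6,j=6: c = 372+36 = 408
k=6,j=7: c = 408+42 = 450

450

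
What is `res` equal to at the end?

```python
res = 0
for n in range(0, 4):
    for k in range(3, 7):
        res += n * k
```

n=0,k=3: res = 0+0 = 0
n=0,k=4: res = 0+0 = 0
n=0,k=5: res = 0+0 = 0
n=0,k=6: res = 0+0 = 0
n=1,k=3: res = 0+3 = 3
n=1,k=4: res = 3+4 = 7
n=1,k=5: res = 7+5 = 12
n=1,k=6: res = 12+6 = 18
n=2,k=3: res = 18+6 = 24
n=2,k=4: res = 24+8 = 32
n=2,k=5: res = 32+10 = 42
n=2,k=6: res = 42+12 = 54
n=3,k=3: res = 54+9 = 63
n=3,k=4: res = 63+12 = 75
n=3,k=5: res = 75+15 = 90
n=3,k=6: res = 90+18 = 108

108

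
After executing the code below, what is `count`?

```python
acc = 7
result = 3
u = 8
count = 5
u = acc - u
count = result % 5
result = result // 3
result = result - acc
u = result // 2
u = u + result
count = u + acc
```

u = 7-8 = -1
count = 3%5 = 3
result = 3//3 = 1
result = 1-7 = -6
u = (-6)//2 = -3
u = (-3)+(-6) = -9
count = (-9)+7 = -2

-2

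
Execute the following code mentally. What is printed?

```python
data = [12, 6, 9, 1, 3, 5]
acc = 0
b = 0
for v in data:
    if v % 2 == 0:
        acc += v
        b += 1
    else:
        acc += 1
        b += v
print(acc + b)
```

42

v=12: even, acc = 0+12 = 12; b=1
v=6: even, acc = 12+6 = 18; b=2
v=9: not even, acc = 18+1 = 19; b=11
v=1: not even, acc = 19+1 = 20; b=12
v=3: not even, acc = 20+1 = 21; b=15
v=5: not even, acc = 21+1 = 22; b=20
acc+b = 22+20 = 42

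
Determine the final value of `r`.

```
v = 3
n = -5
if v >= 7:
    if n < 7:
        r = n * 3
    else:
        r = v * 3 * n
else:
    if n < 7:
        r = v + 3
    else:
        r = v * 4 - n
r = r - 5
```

v=3, n=-5
v >= 7 is False; n < 7 is True
→ r = v + 3 = 6
r = 6-5 = 1

1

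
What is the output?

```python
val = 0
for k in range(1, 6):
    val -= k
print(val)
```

k=1: val = 0-1 = -1
k=2: val = (-1)-2 = -3
k=3: val = (-3)-3 = -6
k=4: val = (-6)-4 = -10
k=5: val = (-10)-5 = -15

-15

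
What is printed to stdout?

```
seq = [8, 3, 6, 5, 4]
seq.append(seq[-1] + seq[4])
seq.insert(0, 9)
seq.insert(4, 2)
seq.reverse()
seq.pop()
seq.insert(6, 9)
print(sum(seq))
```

45

append seq[-1]+seq[4] = 4+4 = 8 → [8, 3, 6, 5, 4, 8]
insert 9 at 0 → [9, 8, 3, 6, 5, 4, 8]
insert 2 at 4 → [9, 8, 3, 6, 2, 5, 4, 8]
reverse → [8, 4, 5, 2, 6, 3, 8, 9]
pop() removes 9 → [8, 4, 5, 2, 6, 3, 8]
insert 9 at 6 → [8, 4, 5, 2, 6, 3, 9, 8]
sum = 45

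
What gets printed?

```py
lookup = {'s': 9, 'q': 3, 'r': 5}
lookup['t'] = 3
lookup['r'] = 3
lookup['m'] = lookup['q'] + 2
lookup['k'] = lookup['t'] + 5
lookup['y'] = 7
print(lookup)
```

{'s': 9, 'q': 3, 'r': 3, 't': 3, 'm': 5, 'k': 8, 'y': 7}

lookup['t'] = 3 → {'s': 9, 'q': 3, 'r': 5, 't': 3}
lookup['r'] = 3 → {'s': 9, 'q': 3, 'r': 3, 't': 3}
lookup['m'] = lookup['q']+2 = 5 → {'s': 9, 'q': 3, 'r': 3, 't': 3, 'm': 5}
lookup['k'] = lookup['t']+5 = 8 → {'s': 9, 'q': 3, 'r': 3, 't': 3, 'm': 5, 'k': 8}
lookup['y'] = 7 → {'s': 9, 'q': 3, 'r': 3, 't': 3, 'm': 5, 'k': 8, 'y': 7}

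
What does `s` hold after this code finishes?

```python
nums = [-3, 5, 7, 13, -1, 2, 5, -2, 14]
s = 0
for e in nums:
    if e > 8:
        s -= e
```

-27

e=-3: not >8
e=5: not >8
e=7: not >8
e=13: >8, s = 0-13 = -13
e=-1: not >8
e=2: not >8
e=5: not >8
e=-2: not >8
e=14: >8, s = (-13)-14 = -27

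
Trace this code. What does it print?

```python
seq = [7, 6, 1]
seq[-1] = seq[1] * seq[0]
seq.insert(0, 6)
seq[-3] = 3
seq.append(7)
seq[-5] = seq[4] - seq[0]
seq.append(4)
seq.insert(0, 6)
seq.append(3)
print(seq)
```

seq[-1] = seq[1]*seq[0] = 6*7 = 42 → [7, 6, 42]
insert 6 at 0 → [6, 7, 6, 42]
seq[-3] = 3 → [6, 3, 6, 42]
append 7 → [6, 3, 6, 42, 7]
seq[-5] = seq[4]-seq[0] = 7-6 = 1 → [1, 3, 6, 42, 7]
append 4 → [1, 3, 6, 42, 7, 4]
insert 6 at 0 → [6, 1, 3, 6, 42, 7, 4]
append 3 → [6, 1, 3, 6, 42, 7, 4, 3]

[6, 1, 3, 6, 42, 7, 4, 3]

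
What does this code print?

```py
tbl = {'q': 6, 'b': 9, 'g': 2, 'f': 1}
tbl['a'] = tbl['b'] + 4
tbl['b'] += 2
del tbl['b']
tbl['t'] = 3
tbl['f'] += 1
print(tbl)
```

{'q': 6, 'g': 2, 'f': 2, 'a': 13, 't': 3}

tbl['a'] = tbl['b']+4 = 13 → {'q': 6, 'b': 9, 'g': 2, 'f': 1, 'a': 13}
tbl['b'] = 9+2 = 11 → {'q': 6, 'b': 11, 'g': 2, 'f': 1, 'a': 13}
del 'b' → {'q': 6, 'g': 2, 'f': 1, 'a': 13}
tbl['t'] = 3 → {'q': 6, 'g': 2, 'f': 1, 'a': 13, 't': 3}
tbl['f'] = 1+1 = 2 → {'q': 6, 'g': 2, 'f': 2, 'a': 13, 't': 3}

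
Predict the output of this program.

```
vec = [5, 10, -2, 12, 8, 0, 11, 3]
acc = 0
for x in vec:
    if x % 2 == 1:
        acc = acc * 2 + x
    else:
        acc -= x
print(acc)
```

-67

x=5: odd, acc = 0*2+5 = 5
x=10: not odd, acc = 5-10 = -5
x=-2: not odd, acc = (-5)-(-2) = -3
x=12: not odd, acc = (-3)-12 = -15
x=8: not odd, acc = (-15)-8 = -23
x=0: not odd, acc = (-23)-0 = -23
x=11: odd, acc = (-23)*2+11 = -35
x=3: odd, acc = (-35)*2+3 = -67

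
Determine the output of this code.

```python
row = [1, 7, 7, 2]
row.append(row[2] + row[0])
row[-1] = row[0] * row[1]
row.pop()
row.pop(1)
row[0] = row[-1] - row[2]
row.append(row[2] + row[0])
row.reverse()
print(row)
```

append row[2]+row[0] = 7+1 = 8 → [1, 7, 7, 2, 8]
row[-1] = row[0]*row[1] = 1*7 = 7 → [1, 7, 7, 2, 7]
pop() removes 7 → [1, 7, 7, 2]
pop(1) removes 7 → [1, 7, 2]
row[0] = row[-1]-row[2] = 2-2 = 0 → [0, 7, 2]
append row[2]+row[0] = 2+0 = 2 → [0, 7, 2, 2]
reverse → [2, 2, 7, 0]

[2, 2, 7, 0]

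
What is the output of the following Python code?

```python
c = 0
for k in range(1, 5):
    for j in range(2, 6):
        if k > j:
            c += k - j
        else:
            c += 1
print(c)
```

17

k=1,j=2: not 1>2, c = 0+1 = 1
k=1,j=3: not 1>3, c = 1+1 = 2
k=1,j=4: not 1>4, c = 2+1 = 3
k=1,j=5: not 1>5, c = 3+1 = 4
k=2,j=2: not 2>2, c = 4+1 = 5
k=2,j=3: not 2>3, c = 5+1 = 6
k=2,j=4: not 2>4, c = 6+1 = 7
k=2,j=5: not 2>5, c = 7+1 = 8
k=3,j=2: 3>2, c = 8+1 = 9
k=3,j=3: not 3>3, c = 9+1 = 10
k=3,j=4: not 3>4, c = 10+1 = 11
k=3,j=5: not 3>5, c = 11+1 = 12
k=4,j=2: 4>2, c = 12+2 = 14
k=4,j=3: 4>3, c = 14+1 = 15
k=4,j=4: not 4>4, c = 15+1 = 16
k=4,j=5: not 4>5, c = 16+1 = 17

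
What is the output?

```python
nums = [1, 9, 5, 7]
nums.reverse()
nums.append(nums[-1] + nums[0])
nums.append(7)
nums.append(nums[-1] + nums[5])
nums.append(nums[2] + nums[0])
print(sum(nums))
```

reverse → [7, 5, 9, 1]
append nums[-1]+nums[0] = 1+7 = 8 → [7, 5, 9, 1, 8]
append 7 → [7, 5, 9, 1, 8, 7]
append nums[-1]+nums[5] = 7+7 = 14 → [7, 5, 9, 1, 8, 7, 14]
append nums[2]+nums[0] = 9+7 = 16 → [7, 5, 9, 1, 8, 7, 14, 16]
sum = 67

67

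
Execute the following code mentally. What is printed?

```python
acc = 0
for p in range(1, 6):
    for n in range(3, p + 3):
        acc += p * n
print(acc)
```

p=1,n=3: acc = 0+3 = 3
p=2,n=3: acc = 3+6 = 9
p=2,n=4: acc = 9+8 = 17
p=3,n=3: acc = 17+9 = 26
p=3,n=4: acc = 26+12 = 38
p=3,n=5: acc = 38+15 = 53
p=4,n=3: acc = 53+12 = 65
p=4,n=4: acc = 65+16 = 81
p=4,n=5: acc = 81+20 = 101
p=4,n=6: acc = 101+24 = 125
p=5,n=3: acc = 125+15 = 140
p=5,n=4: acc = 140+20 = 160
p=5,n=5: acc = 160+25 = 185
p=5,n=6: acc = 185+30 = 215
p=5,n=7: acc = 215+35 = 250

250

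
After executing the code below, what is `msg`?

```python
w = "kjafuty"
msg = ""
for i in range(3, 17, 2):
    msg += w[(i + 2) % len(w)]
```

i=3: add w[5]='t' → 't'
i=5: add w[0]='k' → 'tk'
i=7: add w[2]='a' → 'tka'
i=9: add w[4]='u' → 'tkau'
i=11: add w[6]='y' → 'tkauy'
i=13: add w[1]='j' → 'tkauyj'
i=15: add w[3]='f' → 'tkauyjf'

'tkauyjf'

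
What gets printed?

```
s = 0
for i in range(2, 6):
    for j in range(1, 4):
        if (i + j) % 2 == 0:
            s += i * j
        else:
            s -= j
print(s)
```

i=2,j=1: odd sum, s = 0-1 = -1
i=2,j=2: even sum, s = (-1)+4 = 3
i=2,j=3: odd sum, s = 3-3 = 0
i=3,j=1: even sum, s = 0+3 = 3
i=3,j=2: odd sum, s = 3-2 = 1
i=3,j=3: even sum, s = 1+9 = 10
i=4,j=1: odd sum, s = 10-1 = 9
i=4,j=2: even sum, s = 9+8 = 17
i=4,j=3: odd sum, s = 17-3 = 14
i=5,j=1: even sum, s = 14+5 = 19
i=5,j=2: odd sum, s = 19-2 = 17
i=5,j=3: even sum, s = 17+15 = 32

32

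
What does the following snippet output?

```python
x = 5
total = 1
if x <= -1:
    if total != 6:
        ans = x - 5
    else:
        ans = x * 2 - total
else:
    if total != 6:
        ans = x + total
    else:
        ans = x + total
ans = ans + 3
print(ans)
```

x=5, total=1
x <= -1 is False; total != 6 is True
→ ans = x + total = 6
ans = 6+3 = 9

9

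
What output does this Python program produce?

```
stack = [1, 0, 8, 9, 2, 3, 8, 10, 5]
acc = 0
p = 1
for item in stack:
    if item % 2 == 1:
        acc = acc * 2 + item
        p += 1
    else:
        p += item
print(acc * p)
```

1815

item=1: odd, acc = 0*2+1 = 1; p=2
item=0: not odd; p=2
item=8: not odd; p=10
item=9: odd, acc = 1*2+9 = 11; p=11
item=2: not odd; p=13
item=3: odd, acc = 11*2+3 = 25; p=14
item=8: not odd; p=22
item=10: not odd; p=32
item=5: odd, acc = 25*2+5 = 55; p=33
acc*p = 55*33 = 1815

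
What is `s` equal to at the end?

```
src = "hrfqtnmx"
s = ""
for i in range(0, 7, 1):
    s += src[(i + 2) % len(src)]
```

'fqtnmxh'

i=0: add src[2]='f' → 'f'
i=1: add src[3]='q' → 'fq'
i=2: add src[4]='t' → 'fqt'
i=3: add src[5]='n' → 'fqtn'
i=4: add src[6]='m' → 'fqtnm'
i=5: add src[7]='x' → 'fqtnmx'
i=6: add src[0]='h' → 'fqtnmxh'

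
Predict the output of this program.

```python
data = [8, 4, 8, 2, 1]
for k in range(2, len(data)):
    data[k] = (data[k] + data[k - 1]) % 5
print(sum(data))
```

18

k=2: data[2] = (8+4)%5 = 2 → [8, 4, 2, 2, 1]
k=3: data[3] = (2+2)%5 = 4 → [8, 4, 2, 4, 1]
k=4: data[4] = (1+4)%5 = 0 → [8, 4, 2, 4, 0]
sum = 18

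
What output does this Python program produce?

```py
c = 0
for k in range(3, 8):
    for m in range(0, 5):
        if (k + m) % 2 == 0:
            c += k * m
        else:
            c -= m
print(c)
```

k=3,m=0: odd sum, c = 0-0 = 0
k=3,m=1: even sum, c = 0+3 = 3
k=3,m=2: odd sum, c = 3-2 = 1
k=3,m=3: even sum, c = 1+9 = 10
k=3,m=4: odd sum, c = 10-4 = 6
k=4,m=0: even sum, c = 6+0 = 6
k=4,m=1: odd sum, c = 6-1 = 5
k=4,m=2: even sum, c = 5+8 = 13
k=4,m=3: odd sum, c = 13-3 = 10
k=4,m=4: even sum, c = 10+16 = 26
k=5,m=0: odd sum, c = 26-0 = 26
k=5,m=1: even sum, c = 26+5 = 31
k=5,m=2: odd sum, c = 31-2 = 29
k=5,m=3: even sum, c = 29+15 = 44
k=5,m=4: odd sum, c = 44-4 = 40
k=6,m=0: even sum, c = 40+0 = 40
k=6,m=1: odd sum, c = 40-1 = 39
k=6,m=2: even sum, c = 39+12 = 51
k=6,m=3: odd sum, c = 51-3 = 48
k=6,m=4: even sum, c = 48+24 = 72
k=7,m=0: odd sum, c = 72-0 = 72
k=7,m=1: even sum, c = 72+7 = 79
k=7,m=2: odd sum, c = 79-2 = 77
k=7,m=3: even sum, c = 77+21 = 98
k=7,m=4: odd sum, c = 98-4 = 94

94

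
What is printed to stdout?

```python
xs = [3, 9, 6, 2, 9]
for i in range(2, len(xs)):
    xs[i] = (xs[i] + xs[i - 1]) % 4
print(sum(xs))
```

18

i=2: xs[2] = (6+9)%4 = 3 → [3, 9, 3, 2, 9]
i=3: xs[3] = (2+3)%4 = 1 → [3, 9, 3, 1, 9]
i=4: xs[4] = (9+1)%4 = 2 → [3, 9, 3, 1, 2]
sum = 18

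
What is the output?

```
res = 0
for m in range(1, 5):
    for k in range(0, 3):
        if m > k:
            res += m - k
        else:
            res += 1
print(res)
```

m=1,k=0: 1>0, res = 0+1 = 1
m=1,k=1: not 1>1, res = 1+1 = 2
m=1,k=2: not 1>2, res = 2+1 = 3
m=2,k=0: 2>0, res = 3+2 = 5
m=2,k=1: 2>1, res = 5+1 = 6
m=2,k=2: not 2>2, res = 6+1 = 7
m=3,k=0: 3>0, res = 7+3 = 10
m=3,k=1: 3>1, res = 10+2 = 12
m=3,k=2: 3>2, res = 12+1 = 13
m=4,k=0: 4>0, res = 13+4 = 17
m=4,k=1: 4>1, res = 17+3 = 20
m=4,k=2: 4>2, res = 20+2 = 22

22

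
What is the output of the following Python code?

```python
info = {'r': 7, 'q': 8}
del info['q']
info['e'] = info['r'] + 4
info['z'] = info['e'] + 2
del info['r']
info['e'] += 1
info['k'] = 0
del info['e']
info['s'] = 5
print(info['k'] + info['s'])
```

5

del 'q' → {'r': 7}
info['e'] = info['r']+4 = 11 → {'r': 7, 'e': 11}
info['z'] = info['e']+2 = 13 → {'r': 7, 'e': 11, 'z': 13}
del 'r' → {'e': 11, 'z': 13}
info['e'] = 11+1 = 12 → {'e': 12, 'z': 13}
info['k'] = 0 → {'e': 12, 'z': 13, 'k': 0}
del 'e' → {'z': 13, 'k': 0}
info['s'] = 5 → {'z': 13, 'k': 0, 's': 5}
info['k']+info['s'] = 0+5 = 5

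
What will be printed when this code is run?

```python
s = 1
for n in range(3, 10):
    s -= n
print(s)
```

n=3: s = 1-3 = -2
n=4: s = (-2)-4 = -6
n=5: s = (-6)-5 = -11
n=6: s = (-11)-6 = -17
n=7: s = (-17)-7 = -24
n=8: s = (-24)-8 = -32
n=9: s = (-32)-9 = -41

-41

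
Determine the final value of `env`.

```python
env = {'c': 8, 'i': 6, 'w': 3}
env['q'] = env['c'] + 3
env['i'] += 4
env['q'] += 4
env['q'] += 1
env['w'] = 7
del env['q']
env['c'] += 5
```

{'c': 13, 'i': 10, 'w': 7}

env['q'] = env['c']+3 = 11 → {'c': 8, 'i': 6, 'w': 3, 'q': 11}
env['i'] = 6+4 = 10 → {'c': 8, 'i': 10, 'w': 3, 'q': 11}
env['q'] = 11+4 = 15 → {'c': 8, 'i': 10, 'w': 3, 'q': 15}
env['q'] = 15+1 = 16 → {'c': 8, 'i': 10, 'w': 3, 'q': 16}
env['w'] = 7 → {'c': 8, 'i': 10, 'w': 7, 'q': 16}
del 'q' → {'c': 8, 'i': 10, 'w': 7}
env['c'] = 8+5 = 13 → {'c': 13, 'i': 10, 'w': 7}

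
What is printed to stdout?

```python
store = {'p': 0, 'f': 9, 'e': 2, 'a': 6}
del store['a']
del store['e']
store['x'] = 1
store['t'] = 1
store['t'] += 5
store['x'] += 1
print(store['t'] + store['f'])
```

del 'a' → {'p': 0, 'f': 9, 'e': 2}
del 'e' → {'p': 0, 'f': 9}
store['x'] = 1 → {'p': 0, 'f': 9, 'x': 1}
store['t'] = 1 → {'p': 0, 'f': 9, 'x': 1, 't': 1}
store['t'] = 1+5 = 6 → {'p': 0, 'f': 9, 'x': 1, 't': 6}
store['x'] = 1+1 = 2 → {'p': 0, 'f': 9, 'x': 2, 't': 6}
store['t']+store['f'] = 6+9 = 15

15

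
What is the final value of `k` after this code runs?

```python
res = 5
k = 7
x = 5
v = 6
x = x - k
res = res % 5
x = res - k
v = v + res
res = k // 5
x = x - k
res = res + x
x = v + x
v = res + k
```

x = 5-7 = -2
res = 5%5 = 0
x = 0-7 = -7
v = 6+0 = 6
res = 7//5 = 1
x = (-7)-7 = -14
res = 1+(-14) = -13
x = 6+(-14) = -8
v = (-13)+7 = -6

7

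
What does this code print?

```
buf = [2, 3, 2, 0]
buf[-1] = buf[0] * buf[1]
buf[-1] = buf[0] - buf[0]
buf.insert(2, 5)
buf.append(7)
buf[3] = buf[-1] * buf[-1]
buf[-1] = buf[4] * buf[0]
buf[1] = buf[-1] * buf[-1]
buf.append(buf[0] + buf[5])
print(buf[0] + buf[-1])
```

4

buf[-1] = buf[0]*buf[1] = 2*3 = 6 → [2, 3, 2, 6]
buf[-1] = buf[0]-buf[0] = 2-2 = 0 → [2, 3, 2, 0]
insert 5 at 2 → [2, 3, 5, 2, 0]
append 7 → [2, 3, 5, 2, 0, 7]
buf[3] = buf[-1]*buf[-1] = 7*7 = 49 → [2, 3, 5, 49, 0, 7]
buf[-1] = buf[4]*buf[0] = 0*2 = 0 → [2, 3, 5, 49, 0, 0]
buf[1] = buf[-1]*buf[-1] = 0*0 = 0 → [2, 0, 5, 49, 0, 0]
append buf[0]+buf[5] = 2+0 = 2 → [2, 0, 5, 49, 0, 0, 2]
buf[0]+buf[-1] = 2+2 = 4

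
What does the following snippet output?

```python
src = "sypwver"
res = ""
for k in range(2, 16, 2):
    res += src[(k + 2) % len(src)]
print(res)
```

vrywesp

k=2: add src[4]='v' → 'v'
k=4: add src[6]='r' → 'vr'
k=6: add src[1]='y' → 'vry'
k=8: add src[3]='w' → 'vryw'
k=10: add src[5]='e' → 'vrywe'
k=12: add src[0]='s' → 'vrywes'
k=14: add src[2]='p' → 'vrywesp'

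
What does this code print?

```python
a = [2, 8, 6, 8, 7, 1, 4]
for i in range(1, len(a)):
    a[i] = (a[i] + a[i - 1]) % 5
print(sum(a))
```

i=1: a[1] = (8+2)%5 = 0 → [2, 0, 6, 8, 7, 1, 4]
i=2: a[2] = (6+0)%5 = 1 → [2, 0, 1, 8, 7, 1, 4]
i=3: a[3] = (8+1)%5 = 4 → [2, 0, 1, 4, 7, 1, 4]
i=4: a[4] = (7+4)%5 = 1 → [2, 0, 1, 4, 1, 1, 4]
i=5: a[5] = (1+1)%5 = 2 → [2, 0, 1, 4, 1, 2, 4]
i=6: a[6] = (4+2)%5 = 1 → [2, 0, 1, 4, 1, 2, 1]
sum = 11

11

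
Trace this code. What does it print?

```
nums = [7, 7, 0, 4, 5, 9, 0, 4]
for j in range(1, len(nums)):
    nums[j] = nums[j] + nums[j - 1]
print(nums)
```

[7, 14, 14, 18, 23, 32, 32, 36]

j=1: nums[1] = 7+7 = 14 → [7, 14, 0, 4, 5, 9, 0, 4]
j=2: nums[2] = 0+14 = 14 → [7, 14, 14, 4, 5, 9, 0, 4]
j=3: nums[3] = 4+14 = 18 → [7, 14, 14, 18, 5, 9, 0, 4]
j=4: nums[4] = 5+18 = 23 → [7, 14, 14, 18, 23, 9, 0, 4]
j=5: nums[5] = 9+23 = 32 → [7, 14, 14, 18, 23, 32, 0, 4]
j=6: nums[6] = 0+32 = 32 → [7, 14, 14, 18, 23, 32, 32, 4]
j=7: nums[7] = 4+32 = 36 → [7, 14, 14, 18, 23, 32, 32, 36]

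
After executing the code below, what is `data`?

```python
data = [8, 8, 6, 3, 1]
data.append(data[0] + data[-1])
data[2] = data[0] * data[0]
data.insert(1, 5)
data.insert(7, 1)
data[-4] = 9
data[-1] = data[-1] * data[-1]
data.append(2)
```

[8, 5, 8, 64, 9, 1, 9, 1, 2]

append data[0]+data[-1] = 8+1 = 9 → [8, 8, 6, 3, 1, 9]
data[2] = data[0]*data[0] = 8*8 = 64 → [8, 8, 64, 3, 1, 9]
insert 5 at 1 → [8, 5, 8, 64, 3, 1, 9]
insert 1 at 7 → [8, 5, 8, 64, 3, 1, 9, 1]
data[-4] = 9 → [8, 5, 8, 64, 9, 1, 9, 1]
data[-1] = data[-1]*data[-1] = 1*1 = 1 → [8, 5, 8, 64, 9, 1, 9, 1]
append 2 → [8, 5, 8, 64, 9, 1, 9, 1, 2]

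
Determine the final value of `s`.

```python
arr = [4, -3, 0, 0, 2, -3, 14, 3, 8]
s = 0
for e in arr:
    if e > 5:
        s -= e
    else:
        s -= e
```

-25

e=4: not >5, s = 0-4 = -4
e=-3: not >5, s = (-4)-(-3) = -1
e=0: not >5, s = (-1)-0 = -1
e=0: not >5, s = (-1)-0 = -1
e=2: not >5, s = (-1)-2 = -3
e=-3: not >5, s = (-3)-(-3) = 0
e=14: >5, s = 0-14 = -14
e=3: not >5, s = (-14)-3 = -17
e=8: >5, s = (-17)-8 = -25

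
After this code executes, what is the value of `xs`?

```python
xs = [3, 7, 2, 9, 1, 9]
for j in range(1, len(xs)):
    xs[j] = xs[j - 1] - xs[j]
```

[3, -4, -6, -15, -16, -25]

j=1: xs[1] = 3-7 = -4 → [3, -4, 2, 9, 1, 9]
j=2: xs[2] = (-4)-2 = -6 → [3, -4, -6, 9, 1, 9]
j=3: xs[3] = (-6)-9 = -15 → [3, -4, -6, -15, 1, 9]
j=4: xs[4] = (-15)-1 = -16 → [3, -4, -6, -15, -16, 9]
j=5: xs[5] = (-16)-9 = -25 → [3, -4, -6, -15, -16, -25]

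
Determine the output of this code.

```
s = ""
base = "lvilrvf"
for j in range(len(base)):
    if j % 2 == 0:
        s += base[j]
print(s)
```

lirf

j=0: add 'l' → 'l'
j=1: skip
j=2: add 'i' → 'li'
j=3: skip
j=4: add 'r' → 'lir'
j=5: skip
j=6: add 'f' → 'lirf'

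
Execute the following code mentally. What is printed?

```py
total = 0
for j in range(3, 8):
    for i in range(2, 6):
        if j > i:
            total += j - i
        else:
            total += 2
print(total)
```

46

j=3,i=2: 3>2, total = 0+1 = 1
j=3,i=3: not 3>3, total = 1+2 = 3
j=3,i=4: not 3>4, total = 3+2 = 5
j=3,i=5: not 3>5, total = 5+2 = 7
j=4,i=2: 4>2, total = 7+2 = 9
j=4,i=3: 4>3, total = 9+1 = 10
j=4,i=4: not 4>4, total = 10+2 = 12
j=4,i=5: not 4>5, total = 12+2 = 14
j=5,i=2: 5>2, total = 14+3 = 17
j=5,i=3: 5>3, total = 17+2 = 19
j=5,i=4: 5>4, total = 19+1 = 20
j=5,i=5: not 5>5, total = 20+2 = 22
j=6,i=2: 6>2, total = 22+4 = 26
j=6,i=3: 6>3, total = 26+3 = 29
j=6,i=4: 6>4, total = 29+2 = 31
j=6,i=5: 6>5, total = 31+1 = 32
j=7,i=2: 7>2, total = 32+5 = 37
j=7,i=3: 7>3, total = 37+4 = 41
j=7,i=4: 7>4, total = 41+3 = 44
j=7,i=5: 7>5, total = 44+2 = 46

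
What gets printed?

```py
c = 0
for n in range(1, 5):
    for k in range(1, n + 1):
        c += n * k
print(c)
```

n=1,k=1: c = 0+1 = 1
n=2,k=1: c = 1+2 = 3
n=2,k=2: c = 3+4 = 7
n=3,k=1: c = 7+3 = 10
n=3,k=2: c = 10+6 = 16
n=3,k=3: c = 16+9 = 25
n=4,k=1: c = 25+4 = 29
n=4,k=2: c = 29+8 = 37
n=4,k=3: c = 37+12 = 49
n=4,k=4: c = 49+16 = 65

65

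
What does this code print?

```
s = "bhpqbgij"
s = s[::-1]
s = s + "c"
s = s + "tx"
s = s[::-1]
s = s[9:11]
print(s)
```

ij

reverse → 'jigbqphb'
+ 'c' → 'jigbqphbc'
+ 'tx' → 'jigbqphbctx'
reverse → 'xtcbhpqbgij'
slice [9:11] → 'ij'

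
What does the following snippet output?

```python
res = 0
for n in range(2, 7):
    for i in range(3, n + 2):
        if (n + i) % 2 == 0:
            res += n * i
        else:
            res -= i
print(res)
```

85

n=2,i=3: odd sum, res = 0-3 = -3
n=3,i=3: even sum, res = (-3)+9 = 6
n=3,i=4: odd sum, res = 6-4 = 2
n=4,i=3: odd sum, res = 2-3 = -1
n=4,i=4: even sum, res = (-1)+16 = 15
n=4,i=5: odd sum, res = 15-5 = 10
n=5,i=3: even sum, res = 10+15 = 25
n=5,i=4: odd sum, res = 25-4 = 21
n=5,i=5: even sum, res = 21+25 = 46
n=5,i=6: odd sum, res = 46-6 = 40
n=6,i=3: odd sum, res = 40-3 = 37
n=6,i=4: even sum, res = 37+24 = 61
n=6,i=5: odd sum, res = 61-5 = 56
n=6,i=6: even sum, res = 56+36 = 92
n=6,i=7: odd sum, res = 92-7 = 85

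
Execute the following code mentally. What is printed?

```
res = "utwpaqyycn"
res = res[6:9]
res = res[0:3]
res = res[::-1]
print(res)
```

cyy

slice [6:9] → 'yyc'
slice [0:3] → 'yyc'
reverse → 'cyy'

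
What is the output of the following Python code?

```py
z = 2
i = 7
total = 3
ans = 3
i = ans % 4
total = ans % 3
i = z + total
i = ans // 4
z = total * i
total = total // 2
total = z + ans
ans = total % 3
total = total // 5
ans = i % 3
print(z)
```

0

i = 3%4 = 3
total = 3%3 = 0
i = 2+0 = 2
i = 3//4 = 0
z = 0*0 = 0
total = 0//2 = 0
total = 0+3 = 3
ans = 3%3 = 0
total = 3//5 = 0
ans = 0%3 = 0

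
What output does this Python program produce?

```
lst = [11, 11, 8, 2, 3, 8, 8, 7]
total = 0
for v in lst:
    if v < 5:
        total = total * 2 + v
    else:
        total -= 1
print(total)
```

-8

v=11: not <5, total = 0-1 = -1
v=11: not <5, total = (-1)-1 = -2
v=8: not <5, total = (-2)-1 = -3
v=2: <5, total = (-3)*2+2 = -4
v=3: <5, total = (-4)*2+3 = -5
v=8: not <5, total = (-5)-1 = -6
v=8: not <5, total = (-6)-1 = -7
v=7: not <5, total = (-7)-1 = -8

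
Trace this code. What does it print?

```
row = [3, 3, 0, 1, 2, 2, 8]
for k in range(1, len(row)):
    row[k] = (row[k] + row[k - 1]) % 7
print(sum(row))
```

k=1: row[1] = (3+3)%7 = 6 → [3, 6, 0, 1, 2, 2, 8]
k=2: row[2] = (0+6)%7 = 6 → [3, 6, 6, 1, 2, 2, 8]
k=3: row[3] = (1+6)%7 = 0 → [3, 6, 6, 0, 2, 2, 8]
k=4: row[4] = (2+0)%7 = 2 → [3, 6, 6, 0, 2, 2, 8]
k=5: row[5] = (2+2)%7 = 4 → [3, 6, 6, 0, 2, 4, 8]
k=6: row[6] = (8+4)%7 = 5 → [3, 6, 6, 0, 2, 4, 5]
sum = 26

26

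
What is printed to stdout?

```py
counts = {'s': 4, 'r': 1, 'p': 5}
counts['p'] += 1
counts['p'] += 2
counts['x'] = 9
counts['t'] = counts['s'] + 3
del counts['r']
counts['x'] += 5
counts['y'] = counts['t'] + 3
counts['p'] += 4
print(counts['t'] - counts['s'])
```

counts['p'] = 5+1 = 6 → {'s': 4, 'r': 1, 'p': 6}
counts['p'] = 6+2 = 8 → {'s': 4, 'r': 1, 'p': 8}
counts['x'] = 9 → {'s': 4, 'r': 1, 'p': 8, 'x': 9}
counts['t'] = counts['s']+3 = 7 → {'s': 4, 'r': 1, 'p': 8, 'x': 9, 't': 7}
del 'r' → {'s': 4, 'p': 8, 'x': 9, 't': 7}
counts['x'] = 9+5 = 14 → {'s': 4, 'p': 8, 'x': 14, 't': 7}
counts['y'] = counts['t']+3 = 10 → {'s': 4, 'p': 8, 'x': 14, 't': 7, 'y': 10}
counts['p'] = 8+4 = 12 → {'s': 4, 'p': 12, 'x': 14, 't': 7, 'y': 10}
counts['t']-counts['s'] = 7-4 = 3

3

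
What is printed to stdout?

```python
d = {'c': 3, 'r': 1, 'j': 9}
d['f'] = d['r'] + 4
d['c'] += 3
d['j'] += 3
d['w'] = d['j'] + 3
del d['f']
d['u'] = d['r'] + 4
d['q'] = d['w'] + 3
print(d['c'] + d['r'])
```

d['f'] = d['r']+4 = 5 → {'c': 3, 'r': 1, 'j': 9, 'f': 5}
d['c'] = 3+3 = 6 → {'c': 6, 'r': 1, 'j': 9, 'f': 5}
d['j'] = 9+3 = 12 → {'c': 6, 'r': 1, 'j': 12, 'f': 5}
d['w'] = d['j']+3 = 15 → {'c': 6, 'r': 1, 'j': 12, 'f': 5, 'w': 15}
del 'f' → {'c': 6, 'r': 1, 'j': 12, 'w': 15}
d['u'] = d['r']+4 = 5 → {'c': 6, 'r': 1, 'j': 12, 'w': 15, 'u': 5}
d['q'] = d['w']+3 = 18 → {'c': 6, 'r': 1, 'j': 12, 'w': 15, 'u': 5, 'q': 18}
d['c']+d['r'] = 6+1 = 7

7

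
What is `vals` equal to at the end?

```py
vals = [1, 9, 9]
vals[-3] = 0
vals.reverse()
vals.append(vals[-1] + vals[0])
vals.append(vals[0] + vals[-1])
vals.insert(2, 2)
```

vals[-3] = 0 → [0, 9, 9]
reverse → [9, 9, 0]
append vals[-1]+vals[0] = 0+9 = 9 → [9, 9, 0, 9]
append vals[0]+vals[-1] = 9+9 = 18 → [9, 9, 0, 9, 18]
insert 2 at 2 → [9, 9, 2, 0, 9, 18]

[9, 9, 2, 0, 9, 18]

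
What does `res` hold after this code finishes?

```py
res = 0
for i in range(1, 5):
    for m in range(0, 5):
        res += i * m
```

i=1,m=0: res = 0+0 = 0
i=1,m=1: res = 0+1 = 1
i=1,m=2: res = 1+2 = 3
i=1,m=3: res = 3+3 = 6
i=1,m=4: res = 6+4 = 10
i=2,m=0: res = 10+0 = 10
i=2,m=1: res = 10+2 = 12
i=2,m=2: res = 12+4 = 16
i=2,m=3: res = 16+6 = 22
i=2,m=4: res = 22+8 = 30
i=3,m=0: res = 30+0 = 30
i=3,m=1: res = 30+3 = 33
i=3,m=2: res = 33+6 = 39
i=3,m=3: res = 39+9 = 48
i=3,m=4: res = 48+12 = 60
i=4,m=0: res = 60+0 = 60
i=4,m=1: res = 60+4 = 64
i=4,m=2: res = 64+8 = 72
i=4,m=3: res = 72+12 = 84
i=4,m=4: res = 84+16 = 100

100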